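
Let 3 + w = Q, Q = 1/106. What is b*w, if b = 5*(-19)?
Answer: 30115/106 ≈ 284.10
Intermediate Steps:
b = -95
Q = 1/106 ≈ 0.0094340
w = -317/106 (w = -3 + 1/106 = -317/106 ≈ -2.9906)
b*w = -95*(-317/106) = 30115/106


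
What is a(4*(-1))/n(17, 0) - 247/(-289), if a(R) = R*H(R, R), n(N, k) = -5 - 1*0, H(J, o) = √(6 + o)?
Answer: 247/289 + 4*√2/5 ≈ 1.9860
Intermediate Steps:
n(N, k) = -5 (n(N, k) = -5 + 0 = -5)
a(R) = R*√(6 + R)
a(4*(-1))/n(17, 0) - 247/(-289) = ((4*(-1))*√(6 + 4*(-1)))/(-5) - 247/(-289) = -4*√(6 - 4)*(-⅕) - 247*(-1/289) = -4*√2*(-⅕) + 247/289 = 4*√2/5 + 247/289 = 247/289 + 4*√2/5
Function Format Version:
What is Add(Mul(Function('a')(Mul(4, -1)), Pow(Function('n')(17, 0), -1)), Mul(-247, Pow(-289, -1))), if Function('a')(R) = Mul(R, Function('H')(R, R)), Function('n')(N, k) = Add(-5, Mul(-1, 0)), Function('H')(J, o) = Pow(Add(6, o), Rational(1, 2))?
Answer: Add(Rational(247, 289), Mul(Rational(4, 5), Pow(2, Rational(1, 2)))) ≈ 1.9860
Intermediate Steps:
Function('n')(N, k) = -5 (Function('n')(N, k) = Add(-5, 0) = -5)
Function('a')(R) = Mul(R, Pow(Add(6, R), Rational(1, 2)))
Add(Mul(Function('a')(Mul(4, -1)), Pow(Function('n')(17, 0), -1)), Mul(-247, Pow(-289, -1))) = Add(Mul(Mul(Mul(4, -1), Pow(Add(6, Mul(4, -1)), Rational(1, 2))), Pow(-5, -1)), Mul(-247, Pow(-289, -1))) = Add(Mul(Mul(-4, Pow(Add(6, -4), Rational(1, 2))), Rational(-1, 5)), Mul(-247, Rational(-1, 289))) = Add(Mul(Mul(-4, Pow(2, Rational(1, 2))), Rational(-1, 5)), Rational(247, 289)) = Add(Mul(Rational(4, 5), Pow(2, Rational(1, 2))), Rational(247, 289)) = Add(Rational(247, 289), Mul(Rational(4, 5), Pow(2, Rational(1, 2))))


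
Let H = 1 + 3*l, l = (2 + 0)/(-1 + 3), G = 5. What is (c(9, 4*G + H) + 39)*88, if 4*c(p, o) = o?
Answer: 3960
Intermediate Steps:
l = 1 (l = 2/2 = 2*(½) = 1)
H = 4 (H = 1 + 3*1 = 1 + 3 = 4)
c(p, o) = o/4
(c(9, 4*G + H) + 39)*88 = ((4*5 + 4)/4 + 39)*88 = ((20 + 4)/4 + 39)*88 = ((¼)*24 + 39)*88 = (6 + 39)*88 = 45*88 = 3960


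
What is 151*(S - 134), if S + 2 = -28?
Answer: -24764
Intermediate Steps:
S = -30 (S = -2 - 28 = -30)
151*(S - 134) = 151*(-30 - 134) = 151*(-164) = -24764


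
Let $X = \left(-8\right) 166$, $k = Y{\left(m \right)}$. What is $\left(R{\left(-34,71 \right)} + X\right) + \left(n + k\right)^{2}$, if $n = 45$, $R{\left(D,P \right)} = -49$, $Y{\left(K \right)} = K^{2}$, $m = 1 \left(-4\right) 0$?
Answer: $648$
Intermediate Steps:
$m = 0$ ($m = \left(-4\right) 0 = 0$)
$k = 0$ ($k = 0^{2} = 0$)
$X = -1328$
$\left(R{\left(-34,71 \right)} + X\right) + \left(n + k\right)^{2} = \left(-49 - 1328\right) + \left(45 + 0\right)^{2} = -1377 + 45^{2} = -1377 + 2025 = 648$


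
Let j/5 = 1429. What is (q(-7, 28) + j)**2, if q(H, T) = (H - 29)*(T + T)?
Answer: 26306641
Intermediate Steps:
j = 7145 (j = 5*1429 = 7145)
q(H, T) = 2*T*(-29 + H) (q(H, T) = (-29 + H)*(2*T) = 2*T*(-29 + H))
(q(-7, 28) + j)**2 = (2*28*(-29 - 7) + 7145)**2 = (2*28*(-36) + 7145)**2 = (-2016 + 7145)**2 = 5129**2 = 26306641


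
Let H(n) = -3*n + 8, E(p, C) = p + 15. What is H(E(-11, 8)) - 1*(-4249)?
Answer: 4245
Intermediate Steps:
E(p, C) = 15 + p
H(n) = 8 - 3*n
H(E(-11, 8)) - 1*(-4249) = (8 - 3*(15 - 11)) - 1*(-4249) = (8 - 3*4) + 4249 = (8 - 12) + 4249 = -4 + 4249 = 4245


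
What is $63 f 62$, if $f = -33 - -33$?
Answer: $0$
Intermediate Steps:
$f = 0$ ($f = -33 + 33 = 0$)
$63 f 62 = 63 \cdot 0 \cdot 62 = 0 \cdot 62 = 0$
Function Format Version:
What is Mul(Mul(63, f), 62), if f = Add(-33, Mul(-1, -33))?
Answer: 0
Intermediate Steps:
f = 0 (f = Add(-33, 33) = 0)
Mul(Mul(63, f), 62) = Mul(Mul(63, 0), 62) = Mul(0, 62) = 0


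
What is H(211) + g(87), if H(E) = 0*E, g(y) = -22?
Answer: -22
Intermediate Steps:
H(E) = 0
H(211) + g(87) = 0 - 22 = -22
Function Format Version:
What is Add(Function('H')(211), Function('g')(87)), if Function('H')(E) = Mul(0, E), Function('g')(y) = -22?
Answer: -22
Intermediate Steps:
Function('H')(E) = 0
Add(Function('H')(211), Function('g')(87)) = Add(0, -22) = -22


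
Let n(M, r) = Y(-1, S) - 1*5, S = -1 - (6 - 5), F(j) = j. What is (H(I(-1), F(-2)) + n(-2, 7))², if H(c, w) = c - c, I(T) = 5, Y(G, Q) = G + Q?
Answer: 64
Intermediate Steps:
S = -2 (S = -1 - 1*1 = -1 - 1 = -2)
n(M, r) = -8 (n(M, r) = (-1 - 2) - 1*5 = -3 - 5 = -8)
H(c, w) = 0
(H(I(-1), F(-2)) + n(-2, 7))² = (0 - 8)² = (-8)² = 64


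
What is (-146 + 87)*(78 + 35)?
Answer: -6667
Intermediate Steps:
(-146 + 87)*(78 + 35) = -59*113 = -6667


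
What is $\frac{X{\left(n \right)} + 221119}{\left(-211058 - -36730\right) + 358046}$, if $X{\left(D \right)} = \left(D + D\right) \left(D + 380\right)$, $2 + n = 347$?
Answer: $\frac{721369}{183718} \approx 3.9265$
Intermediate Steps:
$n = 345$ ($n = -2 + 347 = 345$)
$X{\left(D \right)} = 2 D \left(380 + D\right)$
$\frac{X{\left(n \right)} + 221119}{\left(-211058 - -36730\right) + 358046} = \frac{2 \cdot 345 \left(380 + 345\right) + 221119}{\left(-211058 - -36730\right) + 358046} = \frac{2 \cdot 345 \cdot 725 + 221119}{\left(-211058 + 36730\right) + 358046} = \frac{500250 + 221119}{-174328 + 358046} = \frac{721369}{183718}$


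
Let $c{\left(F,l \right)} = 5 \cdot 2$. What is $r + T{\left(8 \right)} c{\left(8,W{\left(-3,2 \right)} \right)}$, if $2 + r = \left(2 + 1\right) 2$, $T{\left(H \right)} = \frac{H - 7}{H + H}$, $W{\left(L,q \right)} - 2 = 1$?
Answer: $\frac{37}{8} \approx 4.625$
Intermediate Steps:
$W{\left(L,q \right)} = 3$ ($W{\left(L,q \right)} = 2 + 1 = 3$)
$T{\left(H \right)} = \frac{-7 + H}{2 H}$
$c{\left(F,l \right)} = 10$
$r = 4$ ($r = -2 + \left(2 + 1\right) 2 = -2 + 3 \cdot 2 = -2 + 6 = 4$)
$r + T{\left(8 \right)} c{\left(8,W{\left(-3,2 \right)} \right)} = 4 + \frac{-7 + 8}{2 \cdot 8} \cdot 10 = 4 + \frac{1}{2} \cdot \frac{1}{8} \cdot 1 \cdot 10 = 4 + \frac{1}{16} \cdot 10 = 4 + \frac{5}{8} = \frac{37}{8}$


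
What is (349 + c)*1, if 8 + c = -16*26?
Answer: -75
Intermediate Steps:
c = -424 (c = -8 - 16*26 = -8 - 416 = -424)
(349 + c)*1 = (349 - 424)*1 = -75*1 = -75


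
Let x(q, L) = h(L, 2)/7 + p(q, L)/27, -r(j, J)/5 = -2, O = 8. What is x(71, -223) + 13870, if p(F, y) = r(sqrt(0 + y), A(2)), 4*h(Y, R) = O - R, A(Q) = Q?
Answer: 5243081/378 ≈ 13871.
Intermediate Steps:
r(j, J) = 10 (r(j, J) = -5*(-2) = 10)
h(Y, R) = 2 - R/4 (h(Y, R) = (8 - R)/4 = 2 - R/4)
p(F, y) = 10
x(q, L) = 221/378 (x(q, L) = (2 - 1/4*2)/7 + 10/27 = (2 - 1/2)*(1/7) + 10*(1/27) = (3/2)*(1/7) + 10/27 = 3/14 + 10/27 = 221/378)
x(71, -223) + 13870 = 221/378 + 13870 = 5243081/378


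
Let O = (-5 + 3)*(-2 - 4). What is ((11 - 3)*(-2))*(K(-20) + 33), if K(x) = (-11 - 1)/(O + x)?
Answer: -552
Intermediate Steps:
O = 12 (O = -2*(-6) = 12)
K(x) = -12/(12 + x) (K(x) = (-11 - 1)/(12 + x) = -12/(12 + x))
((11 - 3)*(-2))*(K(-20) + 33) = ((11 - 3)*(-2))*(-12/(12 - 20) + 33) = (8*(-2))*(-12/(-8) + 33) = -16*(-12*(-1/8) + 33) = -16*(3/2 + 33) = -16*69/2 = -552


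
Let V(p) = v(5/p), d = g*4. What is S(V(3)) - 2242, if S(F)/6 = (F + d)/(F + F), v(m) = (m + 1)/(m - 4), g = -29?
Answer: -3869/2 ≈ -1934.5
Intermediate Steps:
d = -116 (d = -29*4 = -116)
v(m) = (1 + m)/(-4 + m)
V(p) = (1 + 5/p)/(-4 + 5/p)
S(F) = 3*(-116 + F)/F (S(F) = 6*((F - 116)/(F + F)) = 6*((-116 + F)/((2*F))) = 6*((-116 + F)*(1/(2*F))) = 6*((-116 + F)/(2*F)) = 3*(-116 + F)/F)
S(V(3)) - 2242 = (3 - 348*(-5 + 4*3)/(-5 - 1*3)) - 2242 = (3 - 348*(-5 + 12)/(-5 - 3)) - 2242 = (3 - 348/(-8/7)) - 2242 = (3 - 348*(-7/8)) - 2242 = (3 + 609/2) - 2242 = 615/2 - 2242 = -3869/2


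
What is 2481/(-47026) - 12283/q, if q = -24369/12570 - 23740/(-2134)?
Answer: -2582486552975719/1931266542534 ≈ -1337.2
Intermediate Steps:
q = 41068059/4470730 (q = -24369*1/12570 - 23740*(-1/2134) = -8123/4190 + 11870/1067 = 41068059/4470730 ≈ 9.1860)
2481/(-47026) - 12283/q = 2481/(-47026) - 12283/41068059/4470730 = 2481*(-1/47026) - 12283*4470730/41068059 = -2481/47026 - 54913976590/41068059 = -2582486552975719/1931266542534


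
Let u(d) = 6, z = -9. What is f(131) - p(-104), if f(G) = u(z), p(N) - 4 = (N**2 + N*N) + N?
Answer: -21526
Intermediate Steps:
p(N) = 4 + N + 2*N**2 (p(N) = 4 + ((N**2 + N*N) + N) = 4 + ((N**2 + N**2) + N) = 4 + (2*N**2 + N) = 4 + (N + 2*N**2) = 4 + N + 2*N**2)
f(G) = 6
f(131) - p(-104) = 6 - (4 - 104 + 2*(-104)**2) = 6 - (4 - 104 + 2*10816) = 6 - (4 - 104 + 21632) = 6 - 1*21532 = 6 - 21532 = -21526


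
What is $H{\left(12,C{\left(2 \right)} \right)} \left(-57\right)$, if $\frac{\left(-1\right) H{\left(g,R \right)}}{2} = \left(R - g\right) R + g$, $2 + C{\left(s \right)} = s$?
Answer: $1368$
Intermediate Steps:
$C{\left(s \right)} = -2 + s$
$H{\left(g,R \right)} = - 2 g - 2 R \left(R - g\right)$ ($H{\left(g,R \right)} = - 2 \left(\left(R - g\right) R + g\right) = - 2 \left(R \left(R - g\right) + g\right) = - 2 \left(g + R \left(R - g\right)\right) = - 2 g - 2 R \left(R - g\right)$)
$H{\left(12,C{\left(2 \right)} \right)} \left(-57\right) = \left(\left(-2\right) 12 - 2 \left(-2 + 2\right)^{2} + 2 \left(-2 + 2\right) 12\right) \left(-57\right) = \left(-24 - 2 \cdot 0^{2} + 2 \cdot 0 \cdot 12\right) \left(-57\right) = \left(-24 - 0 + 0\right) \left(-57\right) = \left(-24 + 0 + 0\right) \left(-57\right) = \left(-24\right) \left(-57\right) = 1368$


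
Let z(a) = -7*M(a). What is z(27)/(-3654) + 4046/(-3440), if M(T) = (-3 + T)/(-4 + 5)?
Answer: -169121/149640 ≈ -1.1302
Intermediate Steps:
M(T) = -3 + T (M(T) = (-3 + T)/1 = (-3 + T)*1 = -3 + T)
z(a) = 21 - 7*a (z(a) = -7*(-3 + a) = 21 - 7*a)
z(27)/(-3654) + 4046/(-3440) = (21 - 7*27)/(-3654) + 4046/(-3440) = (21 - 189)*(-1/3654) + 4046*(-1/3440) = -168*(-1/3654) - 2023/1720 = 4/87 - 2023/1720 = -169121/149640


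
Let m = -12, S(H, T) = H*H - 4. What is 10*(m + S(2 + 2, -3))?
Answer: 0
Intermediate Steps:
S(H, T) = -4 + H² (S(H, T) = H² - 4 = -4 + H²)
10*(m + S(2 + 2, -3)) = 10*(-12 + (-4 + (2 + 2)²)) = 10*(-12 + (-4 + 4²)) = 10*(-12 + (-4 + 16)) = 10*(-12 + 12) = 10*0 = 0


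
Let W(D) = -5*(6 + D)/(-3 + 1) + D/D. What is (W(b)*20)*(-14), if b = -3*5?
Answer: 6020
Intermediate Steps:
b = -15
W(D) = 16 + 5*D/2 (W(D) = -(-15 - 5*D/2) + 1 = -5*(-3 - D/2) + 1 = (15 + 5*D/2) + 1 = 16 + 5*D/2)
(W(b)*20)*(-14) = ((16 + (5/2)*(-15))*20)*(-14) = ((16 - 75/2)*20)*(-14) = -43/2*20*(-14) = -430*(-14) = 6020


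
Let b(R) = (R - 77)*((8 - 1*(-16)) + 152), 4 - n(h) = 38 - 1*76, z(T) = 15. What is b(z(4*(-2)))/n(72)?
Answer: -5456/21 ≈ -259.81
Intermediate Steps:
n(h) = 42 (n(h) = 4 - (38 - 1*76) = 4 - (38 - 76) = 4 - 1*(-38) = 4 + 38 = 42)
b(R) = -13552 + 176*R (b(R) = (-77 + R)*((8 + 16) + 152) = (-77 + R)*(24 + 152) = (-77 + R)*176 = -13552 + 176*R)
b(z(4*(-2)))/n(72) = (-13552 + 176*15)/42 = (-13552 + 2640)*(1/42) = -10912*1/42 = -5456/21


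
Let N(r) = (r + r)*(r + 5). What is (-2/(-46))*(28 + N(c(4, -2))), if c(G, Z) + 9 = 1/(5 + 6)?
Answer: 11816/2783 ≈ 4.2458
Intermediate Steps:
c(G, Z) = -98/11 (c(G, Z) = -9 + 1/(5 + 6) = -9 + 1/11 = -98/11)
N(r) = 2*r*(5 + r) (N(r) = (2*r)*(5 + r) = 2*r*(5 + r))
(-2/(-46))*(28 + N(c(4, -2))) = (-2/(-46))*(28 + 2*(-98/11)*(5 - 98/11)) = (-2*(-1/46))*(28 + 2*(-98/11)*(-43/11)) = (28 + 8428/121)/23 = (1/23)*(11816/121) = 11816/2783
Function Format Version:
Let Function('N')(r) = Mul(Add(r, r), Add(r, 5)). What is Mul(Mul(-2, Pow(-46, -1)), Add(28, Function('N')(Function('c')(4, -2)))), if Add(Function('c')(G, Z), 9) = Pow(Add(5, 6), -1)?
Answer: Rational(11816, 2783) ≈ 4.2458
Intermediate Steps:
Function('c')(G, Z) = Rational(-98, 11) (Function('c')(G, Z) = Add(-9, Pow(Add(5, 6), -1)) = Add(-9, Pow(11, -1)) = Add(-9, Rational(1, 11)) = Rational(-98, 11))
Function('N')(r) = Mul(2, r, Add(5, r)) (Function('N')(r) = Mul(Mul(2, r), Add(5, r)) = Mul(2, r, Add(5, r)))
Mul(Mul(-2, Pow(-46, -1)), Add(28, Function('N')(Function('c')(4, -2)))) = Mul(Mul(-2, Pow(-46, -1)), Add(28, Mul(2, Rational(-98, 11), Add(5, Rational(-98, 11))))) = Mul(Mul(-2, Rational(-1, 46)), Add(28, Mul(2, Rational(-98, 11), Rational(-43, 11)))) = Mul(Rational(1, 23), Add(28, Rational(8428, 121))) = Mul(Rational(1, 23), Rational(11816, 121)) = Rational(11816, 2783)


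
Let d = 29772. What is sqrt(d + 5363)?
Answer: sqrt(35135) ≈ 187.44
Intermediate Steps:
sqrt(d + 5363) = sqrt(29772 + 5363) = sqrt(35135)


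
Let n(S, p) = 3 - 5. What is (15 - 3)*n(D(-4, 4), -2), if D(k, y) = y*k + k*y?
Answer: -24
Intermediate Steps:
D(k, y) = 2*k*y (D(k, y) = k*y + k*y = 2*k*y)
n(S, p) = -2
(15 - 3)*n(D(-4, 4), -2) = (15 - 3)*(-2) = 12*(-2) = -24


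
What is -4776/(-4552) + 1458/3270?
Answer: 463632/310105 ≈ 1.4951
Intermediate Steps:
-4776/(-4552) + 1458/3270 = -4776*(-1/4552) + 1458*(1/3270) = 597/569 + 243/545 = 463632/310105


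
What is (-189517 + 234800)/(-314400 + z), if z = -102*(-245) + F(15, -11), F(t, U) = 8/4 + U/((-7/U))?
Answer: -316981/2025977 ≈ -0.15646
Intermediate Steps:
F(t, U) = 2 - U²/7 (F(t, U) = 8*(¼) + U*(-U/7) = 2 - U²/7)
z = 174823/7 (z = -102*(-245) + (2 - ⅐*(-11)²) = 24990 + (2 - ⅐*121) = 24990 + (2 - 121/7) = 24990 - 107/7 = 174823/7 ≈ 24975.)
(-189517 + 234800)/(-314400 + z) = (-189517 + 234800)/(-314400 + 174823/7) = 45283/(-2025977/7) = 45283*(-7/2025977) = -316981/2025977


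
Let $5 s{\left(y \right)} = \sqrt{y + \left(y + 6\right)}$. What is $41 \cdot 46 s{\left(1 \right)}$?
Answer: $\frac{3772 \sqrt{2}}{5} \approx 1066.9$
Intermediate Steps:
$s{\left(y \right)} = \frac{\sqrt{6 + 2 y}}{5}$ ($s{\left(y \right)} = \frac{\sqrt{y + \left(y + 6\right)}}{5} = \frac{\sqrt{y + \left(6 + y\right)}}{5} = \frac{\sqrt{6 + 2 y}}{5}$)
$41 \cdot 46 s{\left(1 \right)} = 41 \cdot 46 \frac{\sqrt{6 + 2 \cdot 1}}{5} = 1886 \frac{\sqrt{6 + 2}}{5} = 1886 \frac{\sqrt{8}}{5} = 1886 \frac{2 \sqrt{2}}{5} = \frac{3772 \sqrt{2}}{5}$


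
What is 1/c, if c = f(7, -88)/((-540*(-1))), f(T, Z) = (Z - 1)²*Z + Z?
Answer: -135/174284 ≈ -0.00077460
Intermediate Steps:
f(T, Z) = Z + Z*(-1 + Z)² (f(T, Z) = (-1 + Z)²*Z + Z = Z*(-1 + Z)² + Z = Z + Z*(-1 + Z)²)
c = -174284/135 (c = (-88*(1 + (-1 - 88)²))/((-540*(-1))) = (-88*(1 + (-89)²))/((-12*(-45))) = -88*(1 + 7921)/540 = -88*7922*(1/540) = -697136*1/540 = -174284/135 ≈ -1291.0)
1/c = 1/(-174284/135) = -135/174284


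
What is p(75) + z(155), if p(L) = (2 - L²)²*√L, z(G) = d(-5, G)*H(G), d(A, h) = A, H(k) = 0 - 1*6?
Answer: 30 + 158090645*√3 ≈ 2.7382e+8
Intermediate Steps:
H(k) = -6 (H(k) = 0 - 6 = -6)
z(G) = 30 (z(G) = -5*(-6) = 30)
p(L) = √L*(2 - L²)²
p(75) + z(155) = √75*(-2 + 75²)² + 30 = (5*√3)*(-2 + 5625)² + 30 = (5*√3)*5623² + 30 = (5*√3)*31618129 + 30 = 158090645*√3 + 30 = 30 + 158090645*√3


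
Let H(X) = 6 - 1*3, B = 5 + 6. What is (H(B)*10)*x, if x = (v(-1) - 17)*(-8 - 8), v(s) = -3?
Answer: 9600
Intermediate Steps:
B = 11
H(X) = 3 (H(X) = 6 - 3 = 3)
x = 320 (x = (-3 - 17)*(-8 - 8) = -20*(-16) = 320)
(H(B)*10)*x = (3*10)*320 = 30*320 = 9600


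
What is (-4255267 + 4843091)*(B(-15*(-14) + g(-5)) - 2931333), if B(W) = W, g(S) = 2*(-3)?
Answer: -1722987973296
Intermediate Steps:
g(S) = -6
(-4255267 + 4843091)*(B(-15*(-14) + g(-5)) - 2931333) = (-4255267 + 4843091)*((-15*(-14) - 6) - 2931333) = 587824*((210 - 6) - 2931333) = 587824*(204 - 2931333) = 587824*(-2931129) = -1722987973296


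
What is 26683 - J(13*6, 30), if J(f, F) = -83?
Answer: 26766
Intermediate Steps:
26683 - J(13*6, 30) = 26683 - 1*(-83) = 26683 + 83 = 26766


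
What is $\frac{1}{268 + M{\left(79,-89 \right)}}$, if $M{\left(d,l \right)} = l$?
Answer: $\frac{1}{179} \approx 0.0055866$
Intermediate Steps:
$\frac{1}{268 + M{\left(79,-89 \right)}} = \frac{1}{268 - 89} = \frac{1}{179}$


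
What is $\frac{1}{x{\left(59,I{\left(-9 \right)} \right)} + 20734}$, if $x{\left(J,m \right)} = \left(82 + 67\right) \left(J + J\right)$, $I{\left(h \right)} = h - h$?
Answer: $\frac{1}{38316} \approx 2.6099 \cdot 10^{-5}$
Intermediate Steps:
$I{\left(h \right)} = 0$
$x{\left(J,m \right)} = 298 J$ ($x{\left(J,m \right)} = 149 \cdot 2 J = 298 J$)
$\frac{1}{x{\left(59,I{\left(-9 \right)} \right)} + 20734} = \frac{1}{298 \cdot 59 + 20734} = \frac{1}{17582 + 20734} = \frac{1}{38316}$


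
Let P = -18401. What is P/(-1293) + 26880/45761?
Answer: 876804001/59168973 ≈ 14.819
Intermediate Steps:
P/(-1293) + 26880/45761 = -18401/(-1293) + 26880/45761 = -18401*(-1/1293) + 26880*(1/45761) = 18401/1293 + 26880/45761 = 876804001/59168973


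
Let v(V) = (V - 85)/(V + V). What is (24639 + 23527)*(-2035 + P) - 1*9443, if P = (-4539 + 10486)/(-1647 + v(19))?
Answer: -1538122074158/15663 ≈ -9.8201e+7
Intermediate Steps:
v(V) = (-85 + V)/(2*V) (v(V) = (-85 + V)/((2*V)) = (-85 + V)*(1/(2*V)) = (-85 + V)/(2*V))
P = -112993/31326 (P = (-4539 + 10486)/(-1647 + (1/2)*(-85 + 19)/19) = 5947/(-1647 + (1/2)*(1/19)*(-66)) = 5947/(-1647 - 33/19) = 5947/(-31326/19) = 5947*(-19/31326) = -112993/31326 ≈ -3.6070)
(24639 + 23527)*(-2035 + P) - 1*9443 = (24639 + 23527)*(-2035 - 112993/31326) - 1*9443 = 48166*(-63861403/31326) - 9443 = -1537974168449/15663 - 9443 = -1538122074158/15663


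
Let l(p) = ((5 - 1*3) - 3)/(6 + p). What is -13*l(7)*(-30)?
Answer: -30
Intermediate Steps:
l(p) = -1/(6 + p) (l(p) = ((5 - 3) - 3)/(6 + p) = (2 - 3)/(6 + p) = -1/(6 + p))
-13*l(7)*(-30) = -(-13)/(6 + 7)*(-30) = -(-13)/13*(-30) = -13*(-1/13)*(-30) = 1*(-30) = -30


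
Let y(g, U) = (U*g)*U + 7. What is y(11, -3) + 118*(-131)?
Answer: -15352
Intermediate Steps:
y(g, U) = 7 + g*U² (y(g, U) = g*U² + 7 = 7 + g*U²)
y(11, -3) + 118*(-131) = (7 + 11*(-3)²) + 118*(-131) = (7 + 11*9) - 15458 = (7 + 99) - 15458 = 106 - 15458 = -15352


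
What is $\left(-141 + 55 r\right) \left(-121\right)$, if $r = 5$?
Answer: $-16214$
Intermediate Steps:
$\left(-141 + 55 r\right) \left(-121\right) = \left(-141 + 55 \cdot 5\right) \left(-121\right) = \left(-141 + 275\right) \left(-121\right) = 134 \left(-121\right) = -16214$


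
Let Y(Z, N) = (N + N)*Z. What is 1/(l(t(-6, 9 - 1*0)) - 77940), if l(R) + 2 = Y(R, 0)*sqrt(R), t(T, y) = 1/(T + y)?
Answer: -1/77942 ≈ -1.2830e-5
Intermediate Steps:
Y(Z, N) = 2*N*Z (Y(Z, N) = (2*N)*Z = 2*N*Z)
l(R) = -2 (l(R) = -2 + (2*0*R)*sqrt(R) = -2 + 0*sqrt(R) = -2 + 0 = -2)
1/(l(t(-6, 9 - 1*0)) - 77940) = 1/(-2 - 77940) = 1/(-77942) = -1/77942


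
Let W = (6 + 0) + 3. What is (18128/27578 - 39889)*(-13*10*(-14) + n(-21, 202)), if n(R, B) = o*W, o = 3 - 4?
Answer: -996086866527/13789 ≈ -7.2238e+7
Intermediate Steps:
W = 9 (W = 6 + 3 = 9)
o = -1
n(R, B) = -9 (n(R, B) = -1*9 = -9)
(18128/27578 - 39889)*(-13*10*(-14) + n(-21, 202)) = (18128/27578 - 39889)*(-13*10*(-14) - 9) = (18128*(1/27578) - 39889)*(-130*(-14) - 9) = (9064/13789 - 39889)*(1820 - 9) = -550020357/13789*1811 = -996086866527/13789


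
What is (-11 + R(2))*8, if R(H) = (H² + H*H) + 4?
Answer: 8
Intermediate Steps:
R(H) = 4 + 2*H² (R(H) = (H² + H²) + 4 = 2*H² + 4 = 4 + 2*H²)
(-11 + R(2))*8 = (-11 + (4 + 2*2²))*8 = (-11 + (4 + 2*4))*8 = (-11 + (4 + 8))*8 = (-11 + 12)*8 = 1*8 = 8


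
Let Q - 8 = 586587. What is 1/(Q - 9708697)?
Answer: -1/9122102 ≈ -1.0962e-7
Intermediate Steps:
Q = 586595 (Q = 8 + 586587 = 586595)
1/(Q - 9708697) = 1/(586595 - 9708697) = 1/(-9122102) = -1/9122102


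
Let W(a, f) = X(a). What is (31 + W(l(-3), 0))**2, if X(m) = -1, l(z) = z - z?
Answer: 900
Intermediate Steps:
l(z) = 0
W(a, f) = -1
(31 + W(l(-3), 0))**2 = (31 - 1)**2 = 30**2 = 900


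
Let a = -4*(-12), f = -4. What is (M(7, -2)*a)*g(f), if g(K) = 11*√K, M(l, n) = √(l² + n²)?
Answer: 1056*I*√53 ≈ 7687.8*I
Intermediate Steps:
a = 48
(M(7, -2)*a)*g(f) = (√(7² + (-2)²)*48)*(11*√(-4)) = (√(49 + 4)*48)*(11*(2*I)) = (√53*48)*(22*I) = (48*√53)*(22*I) = 1056*I*√53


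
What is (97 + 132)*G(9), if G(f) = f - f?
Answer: 0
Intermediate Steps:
G(f) = 0
(97 + 132)*G(9) = (97 + 132)*0 = 229*0 = 0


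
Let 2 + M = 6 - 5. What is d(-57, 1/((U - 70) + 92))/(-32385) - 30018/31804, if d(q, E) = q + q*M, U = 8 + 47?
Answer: -15009/15902 ≈ -0.94384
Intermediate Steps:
U = 55
M = -1 (M = -2 + (6 - 5) = -2 + 1 = -1)
d(q, E) = 0 (d(q, E) = q + q*(-1) = q - q = 0)
d(-57, 1/((U - 70) + 92))/(-32385) - 30018/31804 = 0/(-32385) - 30018/31804 = 0*(-1/32385) - 30018*1/31804 = 0 - 15009/15902 = -15009/15902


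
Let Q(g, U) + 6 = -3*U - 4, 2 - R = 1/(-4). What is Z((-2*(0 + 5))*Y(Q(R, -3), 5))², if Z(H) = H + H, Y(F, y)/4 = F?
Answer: 6400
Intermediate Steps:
R = 9/4 (R = 2 - 1/(-4) = 2 - 1*(-¼) = 2 + ¼ = 9/4 ≈ 2.2500)
Q(g, U) = -10 - 3*U (Q(g, U) = -6 + (-3*U - 4) = -6 + (-4 - 3*U) = -10 - 3*U)
Y(F, y) = 4*F
Z(H) = 2*H
Z((-2*(0 + 5))*Y(Q(R, -3), 5))² = (2*((-2*(0 + 5))*(4*(-10 - 3*(-3)))))² = (2*((-2*5)*(4*(-10 + 9))))² = (2*(-40*(-1)))² = (2*(-10*(-4)))² = (2*40)² = 80² = 6400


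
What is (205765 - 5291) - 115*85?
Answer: 190699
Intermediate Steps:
(205765 - 5291) - 115*85 = 200474 - 9775 = 190699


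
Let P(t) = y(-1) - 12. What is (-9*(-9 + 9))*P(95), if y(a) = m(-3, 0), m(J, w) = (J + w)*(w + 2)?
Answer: 0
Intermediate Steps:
m(J, w) = (2 + w)*(J + w) (m(J, w) = (J + w)*(2 + w) = (2 + w)*(J + w))
y(a) = -6 (y(a) = 0**2 + 2*(-3) + 2*0 - 3*0 = 0 - 6 + 0 + 0 = -6)
P(t) = -18 (P(t) = -6 - 12 = -18)
(-9*(-9 + 9))*P(95) = -9*(-9 + 9)*(-18) = -9*0*(-18) = 0*(-18) = 0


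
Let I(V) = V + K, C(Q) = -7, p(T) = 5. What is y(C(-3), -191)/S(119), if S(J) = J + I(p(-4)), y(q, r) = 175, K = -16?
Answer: 175/108 ≈ 1.6204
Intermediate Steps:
I(V) = -16 + V (I(V) = V - 16 = -16 + V)
S(J) = -11 + J (S(J) = J + (-16 + 5) = J - 11 = -11 + J)
y(C(-3), -191)/S(119) = 175/(-11 + 119) = 175/108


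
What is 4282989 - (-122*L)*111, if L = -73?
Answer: 3294423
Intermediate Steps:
4282989 - (-122*L)*111 = 4282989 - (-122*(-73))*111 = 4282989 - 8906*111 = 4282989 - 1*988566 = 4282989 - 988566 = 3294423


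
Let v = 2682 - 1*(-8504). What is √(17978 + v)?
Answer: 2*√7291 ≈ 170.77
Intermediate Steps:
v = 11186 (v = 2682 + 8504 = 11186)
√(17978 + v) = √(17978 + 11186) = √29164 = 2*√7291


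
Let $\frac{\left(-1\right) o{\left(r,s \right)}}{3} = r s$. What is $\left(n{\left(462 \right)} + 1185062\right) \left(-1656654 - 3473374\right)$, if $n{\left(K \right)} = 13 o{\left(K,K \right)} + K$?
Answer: $36622202846176$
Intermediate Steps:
$o{\left(r,s \right)} = - 3 r s$
$n{\left(K \right)} = K - 39 K^{2}$ ($n{\left(K \right)} = 13 \left(- 3 K K\right) + K = 13 \left(- 3 K^{2}\right) + K = - 39 K^{2} + K = K - 39 K^{2}$)
$\left(n{\left(462 \right)} + 1185062\right) \left(-1656654 - 3473374\right) = \left(462 \left(1 - 18018\right) + 1185062\right) \left(-1656654 - 3473374\right) = \left(462 \left(1 - 18018\right) + 1185062\right) \left(-5130028\right) = \left(462 \left(-18017\right) + 1185062\right) \left(-5130028\right) = \left(-8323854 + 1185062\right) \left(-5130028\right) = \left(-7138792\right) \left(-5130028\right) = 36622202846176$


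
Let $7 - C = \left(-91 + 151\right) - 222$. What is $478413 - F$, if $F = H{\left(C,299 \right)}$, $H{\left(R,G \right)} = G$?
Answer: $478114$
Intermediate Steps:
$C = 169$ ($C = 7 - \left(\left(-91 + 151\right) - 222\right) = 7 - \left(60 - 222\right) = 7 - -162 = 7 + 162 = 169$)
$F = 299$
$478413 - F = 478413 - 299 = 478114$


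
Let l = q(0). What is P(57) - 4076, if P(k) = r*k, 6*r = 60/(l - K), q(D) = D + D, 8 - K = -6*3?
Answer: -53273/13 ≈ -4097.9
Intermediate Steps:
K = 26 (K = 8 - (-6)*3 = 8 - 1*(-18) = 8 + 18 = 26)
q(D) = 2*D
l = 0 (l = 2*0 = 0)
r = -5/13 (r = (60/(0 - 1*26))/6 = (60/(0 - 26))/6 = (60/(-26))/6 = (60*(-1/26))/6 = (⅙)*(-30/13) = -5/13 ≈ -0.38462)
P(k) = -5*k/13
P(57) - 4076 = -5/13*57 - 4076 = -285/13 - 4076 = -53273/13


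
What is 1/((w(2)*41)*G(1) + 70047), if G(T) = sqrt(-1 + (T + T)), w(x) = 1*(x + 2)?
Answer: 1/70211 ≈ 1.4243e-5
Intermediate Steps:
w(x) = 2 + x (w(x) = 1*(2 + x) = 2 + x)
G(T) = sqrt(-1 + 2*T)
1/((w(2)*41)*G(1) + 70047) = 1/(((2 + 2)*41)*sqrt(-1 + 2*1) + 70047) = 1/((4*41)*sqrt(-1 + 2) + 70047) = 1/(164*sqrt(1) + 70047) = 1/(164*1 + 70047) = 1/(164 + 70047) = 1/70211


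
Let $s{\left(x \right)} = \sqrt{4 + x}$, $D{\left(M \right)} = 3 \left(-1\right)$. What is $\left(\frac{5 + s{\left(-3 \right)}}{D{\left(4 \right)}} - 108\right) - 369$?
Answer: $-479$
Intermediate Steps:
$D{\left(M \right)} = -3$
$\left(\frac{5 + s{\left(-3 \right)}}{D{\left(4 \right)}} - 108\right) - 369 = \left(\frac{5 + \sqrt{4 - 3}}{-3} - 108\right) - 369 = \left(- \frac{5 + \sqrt{1}}{3} - 108\right) - 369 = \left(- \frac{5 + 1}{3} - 108\right) - 369 = \left(\left(- \frac{1}{3}\right) 6 - 108\right) - 369 = \left(-2 - 108\right) - 369 = -110 - 369 = -479$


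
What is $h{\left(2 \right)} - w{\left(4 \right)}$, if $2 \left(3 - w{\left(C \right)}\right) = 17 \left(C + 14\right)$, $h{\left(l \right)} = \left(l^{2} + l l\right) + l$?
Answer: $160$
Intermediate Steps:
$h{\left(l \right)} = l + 2 l^{2}$ ($h{\left(l \right)} = \left(l^{2} + l^{2}\right) + l = 2 l^{2} + l = l + 2 l^{2}$)
$w{\left(C \right)} = -116 - \frac{17 C}{2}$ ($w{\left(C \right)} = 3 - \frac{17 \left(C + 14\right)}{2} = 3 - \frac{17 \left(14 + C\right)}{2} = 3 - \frac{238 + 17 C}{2} = 3 - \left(119 + \frac{17 C}{2}\right) = -116 - \frac{17 C}{2}$)
$h{\left(2 \right)} - w{\left(4 \right)} = 2 \left(1 + 2 \cdot 2\right) - \left(-116 - 34\right) = 2 \left(1 + 4\right) - \left(-116 - 34\right) = 2 \cdot 5 - -150 = 10 + 150 = 160$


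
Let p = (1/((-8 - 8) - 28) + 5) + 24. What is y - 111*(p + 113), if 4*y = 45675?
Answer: -47748/11 ≈ -4340.7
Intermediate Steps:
y = 45675/4 (y = (¼)*45675 = 45675/4 ≈ 11419.)
p = 1275/44 (p = (1/(-16 - 28) + 5) + 24 = (1/(-44) + 5) + 24 = (-1/44 + 5) + 24 = 219/44 + 24 = 1275/44 ≈ 28.977)
y - 111*(p + 113) = 45675/4 - 111*(1275/44 + 113) = 45675/4 - 111*6247/44 = 45675/4 - 1*693417/44 = 45675/4 - 693417/44 = -47748/11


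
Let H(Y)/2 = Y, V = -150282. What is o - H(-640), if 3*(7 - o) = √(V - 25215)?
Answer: 1287 - I*√175497/3 ≈ 1287.0 - 139.64*I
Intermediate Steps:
H(Y) = 2*Y
o = 7 - I*√175497/3 (o = 7 - √(-150282 - 25215)/3 = 7 - I*√175497/3 ≈ 7.0 - 139.64*I)
o - H(-640) = (7 - I*√175497/3) - 2*(-640) = (7 - I*√175497/3) - 1*(-1280) = (7 - I*√175497/3) + 1280 = 1287 - I*√175497/3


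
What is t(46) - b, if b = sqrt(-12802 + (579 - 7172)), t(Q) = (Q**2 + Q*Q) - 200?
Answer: 4032 - 3*I*sqrt(2155) ≈ 4032.0 - 139.27*I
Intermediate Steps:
t(Q) = -200 + 2*Q**2 (t(Q) = (Q**2 + Q**2) - 200 = 2*Q**2 - 200 = -200 + 2*Q**2)
b = 3*I*sqrt(2155) (b = sqrt(-12802 - 6593) = sqrt(-19395) = 3*I*sqrt(2155) ≈ 139.27*I)
t(46) - b = (-200 + 2*46**2) - 3*I*sqrt(2155) = (-200 + 2*2116) - 3*I*sqrt(2155) = (-200 + 4232) - 3*I*sqrt(2155) = 4032 - 3*I*sqrt(2155)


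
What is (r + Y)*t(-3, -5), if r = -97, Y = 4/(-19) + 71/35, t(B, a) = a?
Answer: 63296/133 ≈ 475.91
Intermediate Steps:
Y = 1209/665 (Y = 4*(-1/19) + 71*(1/35) = -4/19 + 71/35 = 1209/665 ≈ 1.8180)
(r + Y)*t(-3, -5) = (-97 + 1209/665)*(-5) = -63296/665*(-5) = 63296/133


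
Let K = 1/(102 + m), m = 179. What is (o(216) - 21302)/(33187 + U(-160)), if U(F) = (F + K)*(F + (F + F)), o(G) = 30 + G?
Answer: -5916736/30905867 ≈ -0.19144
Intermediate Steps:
K = 1/281 (K = 1/(102 + 179) = 1/281 ≈ 0.0035587)
U(F) = 3*F*(1/281 + F) (U(F) = (F + 1/281)*(F + (F + F)) = (1/281 + F)*(F + 2*F) = (1/281 + F)*(3*F) = 3*F*(1/281 + F))
(o(216) - 21302)/(33187 + U(-160)) = ((30 + 216) - 21302)/(33187 + (3/281)*(-160)*(1 + 281*(-160))) = (246 - 21302)/(33187 + (3/281)*(-160)*(1 - 44960)) = -21056/(33187 + (3/281)*(-160)*(-44959)) = -21056/(33187 + 21580320/281) = -21056/30905867/281 = -21056*281/30905867 = -5916736/30905867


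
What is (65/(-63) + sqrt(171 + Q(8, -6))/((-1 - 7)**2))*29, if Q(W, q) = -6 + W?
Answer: -1885/63 + 29*sqrt(173)/64 ≈ -23.961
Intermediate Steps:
(65/(-63) + sqrt(171 + Q(8, -6))/((-1 - 7)**2))*29 = (65/(-63) + sqrt(171 + (-6 + 8))/((-1 - 7)**2))*29 = (65*(-1/63) + sqrt(171 + 2)/((-8)**2))*29 = (-65/63 + sqrt(173)/64)*29 = -1885/63 + 29*sqrt(173)/64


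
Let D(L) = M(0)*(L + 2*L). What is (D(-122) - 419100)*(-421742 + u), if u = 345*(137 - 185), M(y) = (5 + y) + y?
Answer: 184494460860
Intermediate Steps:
M(y) = 5 + 2*y
u = -16560 (u = 345*(-48) = -16560)
D(L) = 15*L (D(L) = (5 + 2*0)*(L + 2*L) = (5 + 0)*(3*L) = 5*(3*L) = 15*L)
(D(-122) - 419100)*(-421742 + u) = (15*(-122) - 419100)*(-421742 - 16560) = (-1830 - 419100)*(-438302) = -420930*(-438302) = 184494460860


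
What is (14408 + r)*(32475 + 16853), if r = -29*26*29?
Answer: -367888224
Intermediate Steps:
r = -21866 (r = -754*29 = -21866)
(14408 + r)*(32475 + 16853) = (14408 - 21866)*(32475 + 16853) = -7458*49328 = -367888224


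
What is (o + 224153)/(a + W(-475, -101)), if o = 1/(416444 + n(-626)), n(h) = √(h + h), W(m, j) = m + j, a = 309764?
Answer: 2429616871819113/3351319774243309 - I*√313/26810558193946472 ≈ 0.72497 - 6.5988e-16*I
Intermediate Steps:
W(m, j) = j + m
n(h) = √2*√h (n(h) = √(2*h) = √2*√h)
o = 1/(416444 + 2*I*√313) (o = 1/(416444 + √2*√(-626)) = 1/(416444 + √2*(I*√626)) = 1/(416444 + 2*I*√313) ≈ 2.4013e-6 - 2.0e-10*I)
(o + 224153)/(a + W(-475, -101)) = ((104111/43356401597 - I*√313/86712803194) + 224153)/(309764 + (-101 - 475)) = (9718467487276452/43356401597 - I*√313/86712803194)/(309764 - 576) = (9718467487276452/43356401597 - I*√313/86712803194)/309188 = (9718467487276452/43356401597 - I*√313/86712803194)*(1/309188) = 2429616871819113/3351319774243309 - I*√313/26810558193946472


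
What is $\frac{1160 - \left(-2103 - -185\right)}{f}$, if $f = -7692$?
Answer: $- \frac{513}{1282} \approx -0.40016$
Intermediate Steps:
$\frac{1160 - \left(-2103 - -185\right)}{f} = \frac{1160 - \left(-2103 - -185\right)}{-7692} = \left(1160 - \left(-2103 + 185\right)\right) \left(- \frac{1}{7692}\right) = \left(1160 - -1918\right) \left(- \frac{1}{7692}\right) = \left(1160 + 1918\right) \left(- \frac{1}{7692}\right) = 3078 \left(- \frac{1}{7692}\right) = - \frac{513}{1282}$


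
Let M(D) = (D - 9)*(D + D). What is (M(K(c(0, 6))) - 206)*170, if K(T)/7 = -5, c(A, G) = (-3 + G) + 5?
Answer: 488580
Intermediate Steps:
c(A, G) = 2 + G
K(T) = -35 (K(T) = 7*(-5) = -35)
M(D) = 2*D*(-9 + D) (M(D) = (-9 + D)*(2*D) = 2*D*(-9 + D))
(M(K(c(0, 6))) - 206)*170 = (2*(-35)*(-9 - 35) - 206)*170 = (2*(-35)*(-44) - 206)*170 = (3080 - 206)*170 = 2874*170 = 488580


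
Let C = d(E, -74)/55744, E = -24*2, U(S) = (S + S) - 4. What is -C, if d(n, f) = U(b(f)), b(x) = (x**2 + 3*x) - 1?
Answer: -5251/27872 ≈ -0.18840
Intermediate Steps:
b(x) = -1 + x**2 + 3*x
U(S) = -4 + 2*S (U(S) = 2*S - 4 = -4 + 2*S)
E = -48
d(n, f) = -6 + 2*f**2 + 6*f (d(n, f) = -4 + 2*(-1 + f**2 + 3*f) = -4 + (-2 + 2*f**2 + 6*f) = -6 + 2*f**2 + 6*f)
C = 5251/27872 (C = (-6 + 2*(-74)**2 + 6*(-74))/55744 = (-6 + 2*5476 - 444)*(1/55744) = (-6 + 10952 - 444)*(1/55744) = 10502*(1/55744) = 5251/27872 ≈ 0.18840)
-C = -1*5251/27872 = -5251/27872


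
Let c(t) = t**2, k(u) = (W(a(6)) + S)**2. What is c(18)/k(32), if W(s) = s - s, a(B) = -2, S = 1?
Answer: 324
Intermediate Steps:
W(s) = 0
k(u) = 1 (k(u) = (0 + 1)**2 = 1**2 = 1)
c(18)/k(32) = 18**2/1 = 324*1 = 324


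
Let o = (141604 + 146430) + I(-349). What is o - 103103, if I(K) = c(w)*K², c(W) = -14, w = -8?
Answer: -1520283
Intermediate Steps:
I(K) = -14*K²
o = -1417180 (o = (141604 + 146430) - 14*(-349)² = 288034 - 14*121801 = 288034 - 1705214 = -1417180)
o - 103103 = -1417180 - 103103 = -1520283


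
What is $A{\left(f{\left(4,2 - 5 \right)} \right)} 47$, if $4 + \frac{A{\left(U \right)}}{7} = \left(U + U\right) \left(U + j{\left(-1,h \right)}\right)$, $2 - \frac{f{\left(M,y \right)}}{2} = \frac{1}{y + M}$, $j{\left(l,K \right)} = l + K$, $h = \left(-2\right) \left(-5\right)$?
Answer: $13160$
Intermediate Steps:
$h = 10$
$j{\left(l,K \right)} = K + l$
$f{\left(M,y \right)} = 4 - \frac{2}{M + y}$ ($f{\left(M,y \right)} = 4 - \frac{2}{y + M} = 4 - \frac{2}{M + y}$)
$A{\left(U \right)} = -28 + 14 U \left(9 + U\right)$ ($A{\left(U \right)} = -28 + 7 \left(U + U\right) \left(U + \left(10 - 1\right)\right) = -28 + 7 \cdot 2 U \left(U + 9\right) = -28 + 7 \cdot 2 U \left(9 + U\right) = -28 + 14 U \left(9 + U\right)$)
$A{\left(f{\left(4,2 - 5 \right)} \right)} 47 = \left(-28 + 14 \left(\frac{2 \left(-1 + 2 \cdot 4 + 2 \left(2 - 5\right)\right)}{4 + \left(2 - 5\right)}\right)^{2} + 126 \frac{2 \left(-1 + 2 \cdot 4 + 2 \left(2 - 5\right)\right)}{4 + \left(2 - 5\right)}\right) 47 = \left(-28 + 14 \left(\frac{2 \left(-1 + 8 + 2 \left(2 - 5\right)\right)}{4 + \left(2 - 5\right)}\right)^{2} + 126 \frac{2 \left(-1 + 8 + 2 \left(2 - 5\right)\right)}{4 + \left(2 - 5\right)}\right) 47 = \left(-28 + 14 \left(\frac{2 \left(-1 + 8 + 2 \left(-3\right)\right)}{4 - 3}\right)^{2} + 126 \frac{2 \left(-1 + 8 + 2 \left(-3\right)\right)}{4 - 3}\right) 47 = \left(-28 + 14 \left(\frac{2 \left(-1 + 8 - 6\right)}{1}\right)^{2} + 126 \frac{2 \left(-1 + 8 - 6\right)}{1}\right) 47 = \left(-28 + 14 \left(2 \cdot 1 \cdot 1\right)^{2} + 126 \cdot 2 \cdot 1 \cdot 1\right) 47 = \left(-28 + 14 \cdot 2^{2} + 126 \cdot 2\right) 47 = \left(-28 + 14 \cdot 4 + 252\right) 47 = \left(-28 + 56 + 252\right) 47 = 280 \cdot 47 = 13160$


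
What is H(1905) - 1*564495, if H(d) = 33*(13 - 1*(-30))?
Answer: -563076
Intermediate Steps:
H(d) = 1419 (H(d) = 33*(13 + 30) = 33*43 = 1419)
H(1905) - 1*564495 = 1419 - 1*564495 = 1419 - 564495 = -563076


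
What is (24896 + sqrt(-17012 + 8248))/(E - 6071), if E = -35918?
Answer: -24896/41989 - 2*I*sqrt(2191)/41989 ≈ -0.59292 - 0.0022295*I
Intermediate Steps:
(24896 + sqrt(-17012 + 8248))/(E - 6071) = (24896 + sqrt(-17012 + 8248))/(-35918 - 6071) = (24896 + sqrt(-8764))/(-41989) = (24896 + 2*I*sqrt(2191))*(-1/41989) = -24896/41989 - 2*I*sqrt(2191)/41989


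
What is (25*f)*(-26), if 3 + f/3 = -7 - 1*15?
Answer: 48750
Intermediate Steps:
f = -75 (f = -9 + 3*(-7 - 1*15) = -9 + 3*(-7 - 15) = -9 + 3*(-22) = -9 - 66 = -75)
(25*f)*(-26) = (25*(-75))*(-26) = -1875*(-26) = 48750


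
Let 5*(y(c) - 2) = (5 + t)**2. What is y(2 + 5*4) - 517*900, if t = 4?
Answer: -2326409/5 ≈ -4.6528e+5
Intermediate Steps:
y(c) = 91/5 (y(c) = 2 + (5 + 4)**2/5 = 2 + (1/5)*9**2 = 2 + (1/5)*81 = 2 + 81/5 = 91/5)
y(2 + 5*4) - 517*900 = 91/5 - 517*900 = 91/5 - 465300 = -2326409/5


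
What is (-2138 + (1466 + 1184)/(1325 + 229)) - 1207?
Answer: -2597740/777 ≈ -3343.3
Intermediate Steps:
(-2138 + (1466 + 1184)/(1325 + 229)) - 1207 = (-2138 + 2650/1554) - 1207 = (-2138 + 2650*(1/1554)) - 1207 = (-2138 + 1325/777) - 1207 = -1659901/777 - 1207 = -2597740/777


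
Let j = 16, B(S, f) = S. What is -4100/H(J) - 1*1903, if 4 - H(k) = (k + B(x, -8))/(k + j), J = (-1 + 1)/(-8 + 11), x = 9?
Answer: -34053/11 ≈ -3095.7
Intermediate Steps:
J = 0 (J = 0/3 = 0*(⅓) = 0)
H(k) = 4 - (9 + k)/(16 + k) (H(k) = 4 - (k + 9)/(k + 16) = 4 - (9 + k)/(16 + k))
-4100/H(J) - 1*1903 = -4100*(16 + 0)/(55 + 3*0) - 1*1903 = -4100*16/(55 + 0) - 1903 = -4100/((1/16)*55) - 1903 = -4100/55/16 - 1903 = -4100*16/55 - 1903 = -13120/11 - 1903 = -34053/11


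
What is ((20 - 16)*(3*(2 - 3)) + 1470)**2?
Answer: 2125764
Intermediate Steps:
((20 - 16)*(3*(2 - 3)) + 1470)**2 = (4*(3*(-1)) + 1470)**2 = (4*(-3) + 1470)**2 = (-12 + 1470)**2 = 1458**2 = 2125764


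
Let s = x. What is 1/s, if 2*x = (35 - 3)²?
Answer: 1/512 ≈ 0.0019531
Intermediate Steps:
x = 512 (x = (35 - 3)²/2 = (½)*32² = (½)*1024 = 512)
s = 512
1/s = 1/512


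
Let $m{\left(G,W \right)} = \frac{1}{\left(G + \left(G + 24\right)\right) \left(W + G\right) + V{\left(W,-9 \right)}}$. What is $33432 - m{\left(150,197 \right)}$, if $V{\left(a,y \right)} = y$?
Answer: $\frac{3758392007}{112419} \approx 33432.0$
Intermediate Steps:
$m{\left(G,W \right)} = \frac{1}{-9 + \left(24 + 2 G\right) \left(G + W\right)}$ ($m{\left(G,W \right)} = \frac{1}{\left(G + \left(G + 24\right)\right) \left(W + G\right) - 9} = \frac{1}{\left(G + \left(24 + G\right)\right) \left(G + W\right) - 9} = \frac{1}{\left(24 + 2 G\right) \left(G + W\right) - 9} = \frac{1}{-9 + \left(24 + 2 G\right) \left(G + W\right)}$)
$33432 - m{\left(150,197 \right)} = 33432 - \frac{1}{-9 + 2 \cdot 150^{2} + 24 \cdot 150 + 24 \cdot 197 + 2 \cdot 150 \cdot 197} = 33432 - \frac{1}{-9 + 2 \cdot 22500 + 3600 + 4728 + 59100} = 33432 - \frac{1}{-9 + 45000 + 3600 + 4728 + 59100} = 33432 - \frac{1}{112419} = \frac{3758392007}{112419}$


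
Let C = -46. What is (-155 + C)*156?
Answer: -31356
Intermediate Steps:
(-155 + C)*156 = (-155 - 46)*156 = -201*156 = -31356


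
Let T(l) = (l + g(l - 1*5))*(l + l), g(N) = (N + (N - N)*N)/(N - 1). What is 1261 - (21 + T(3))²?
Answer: -588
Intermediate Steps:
g(N) = N/(-1 + N) (g(N) = (N + 0*N)/(-1 + N) = (N + 0)/(-1 + N) = N/(-1 + N))
T(l) = 2*l*(l + (-5 + l)/(-6 + l)) (T(l) = (l + (l - 1*5)/(-1 + (l - 1*5)))*(l + l) = (l + (l - 5)/(-1 + (l - 5)))*(2*l) = (l + (-5 + l)/(-1 + (-5 + l)))*(2*l) = (l + (-5 + l)/(-6 + l))*(2*l) = 2*l*(l + (-5 + l)/(-6 + l)))
1261 - (21 + T(3))² = 1261 - (21 + 2*3*(-5 + 3 + 3*(-6 + 3))/(-6 + 3))² = 1261 - (21 + 2*3*(-5 + 3 + 3*(-3))/(-3))² = 1261 - (21 + 2*3*(-⅓)*(-5 + 3 - 9))² = 1261 - (21 + 2*3*(-⅓)*(-11))² = 1261 - (21 + 22)² = 1261 - 1*43² = 1261 - 1*1849 = 1261 - 1849 = -588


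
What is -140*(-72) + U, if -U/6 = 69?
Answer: 9666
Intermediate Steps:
U = -414 (U = -6*69 = -414)
-140*(-72) + U = -140*(-72) - 414 = 10080 - 414 = 9666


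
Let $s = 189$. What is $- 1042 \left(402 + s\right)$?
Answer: $-615822$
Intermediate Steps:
$- 1042 \left(402 + s\right) = - 1042 \left(402 + 189\right) = \left(-1042\right) 591 = -615822$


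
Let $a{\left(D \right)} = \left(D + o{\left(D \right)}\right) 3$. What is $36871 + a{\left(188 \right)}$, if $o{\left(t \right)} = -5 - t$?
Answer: $36856$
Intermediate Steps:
$a{\left(D \right)} = -15$ ($a{\left(D \right)} = \left(D - \left(5 + D\right)\right) 3 = \left(-5\right) 3 = -15$)
$36871 + a{\left(188 \right)} = 36871 - 15 = 36856$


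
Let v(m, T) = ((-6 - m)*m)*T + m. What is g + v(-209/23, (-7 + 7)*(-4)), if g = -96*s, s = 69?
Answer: -152561/23 ≈ -6633.1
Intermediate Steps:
g = -6624 (g = -96*69 = -6624)
v(m, T) = m + T*m*(-6 - m) (v(m, T) = (m*(-6 - m))*T + m = T*m*(-6 - m) + m = m + T*m*(-6 - m))
g + v(-209/23, (-7 + 7)*(-4)) = -6624 + (-209/23)*(1 - 6*(-7 + 7)*(-4) - (-7 + 7)*(-4)*(-209/23)) = -6624 + (-209*1/23)*(1 - 0*(-4) - 0*(-4)*(-209*1/23)) = -6624 - 209*(1 - 6*0 - 1*0*(-209/23))/23 = -6624 - 209*(1 + 0 + 0)/23 = -6624 - 209/23*1 = -6624 - 209/23 = -152561/23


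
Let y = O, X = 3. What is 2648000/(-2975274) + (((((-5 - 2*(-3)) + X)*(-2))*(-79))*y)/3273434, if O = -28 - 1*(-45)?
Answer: -2159021722036/2434840767729 ≈ -0.88672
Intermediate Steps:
O = 17 (O = -28 + 45 = 17)
y = 17
2648000/(-2975274) + (((((-5 - 2*(-3)) + X)*(-2))*(-79))*y)/3273434 = 2648000/(-2975274) + (((((-5 - 2*(-3)) + 3)*(-2))*(-79))*17)/3273434 = 2648000*(-1/2975274) + (((((-5 + 6) + 3)*(-2))*(-79))*17)*(1/3273434) = -1324000/1487637 + ((((1 + 3)*(-2))*(-79))*17)*(1/3273434) = -1324000/1487637 + (((4*(-2))*(-79))*17)*(1/3273434) = -1324000/1487637 + (-8*(-79)*17)*(1/3273434) = -1324000/1487637 + (632*17)*(1/3273434) = -1324000/1487637 + 10744*(1/3273434) = -1324000/1487637 + 5372/1636717 = -2159021722036/2434840767729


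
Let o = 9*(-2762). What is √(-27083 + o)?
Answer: I*√51941 ≈ 227.91*I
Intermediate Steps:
o = -24858
√(-27083 + o) = √(-27083 - 24858) = √(-51941) = I*√51941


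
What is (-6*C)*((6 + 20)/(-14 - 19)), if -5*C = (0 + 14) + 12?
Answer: -1352/55 ≈ -24.582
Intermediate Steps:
C = -26/5 (C = -((0 + 14) + 12)/5 = -(14 + 12)/5 = -⅕*26 = -26/5 ≈ -5.2000)
(-6*C)*((6 + 20)/(-14 - 19)) = (-6*(-26/5))*((6 + 20)/(-14 - 19)) = 156*(26/(-33))/5 = 156*(26*(-1/33))/5 = (156/5)*(-26/33) = -1352/55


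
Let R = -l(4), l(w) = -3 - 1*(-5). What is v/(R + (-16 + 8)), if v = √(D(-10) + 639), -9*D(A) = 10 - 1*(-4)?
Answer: -√5737/30 ≈ -2.5248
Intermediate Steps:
l(w) = 2 (l(w) = -3 + 5 = 2)
D(A) = -14/9 (D(A) = -(10 - 1*(-4))/9 = -(10 + 4)/9 = -⅑*14 = -14/9)
R = -2 (R = -1*2 = -2)
v = √5737/3 (v = √(-14/9 + 639) = √(5737/9) = √5737/3 ≈ 25.248)
v/(R + (-16 + 8)) = (√5737/3)/(-2 + (-16 + 8)) = (√5737/3)/(-2 - 8) = (√5737/3)/(-10) = (√5737/3)*(-⅒) = -√5737/30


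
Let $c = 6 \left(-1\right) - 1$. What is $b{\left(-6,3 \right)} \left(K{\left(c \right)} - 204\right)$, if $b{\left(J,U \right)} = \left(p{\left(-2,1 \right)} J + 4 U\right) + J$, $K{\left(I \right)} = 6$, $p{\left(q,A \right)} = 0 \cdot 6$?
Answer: $-1188$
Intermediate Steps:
$p{\left(q,A \right)} = 0$
$c = -7$ ($c = -6 - 1 = -7$)
$b{\left(J,U \right)} = J + 4 U$ ($b{\left(J,U \right)} = \left(0 J + 4 U\right) + J = \left(0 + 4 U\right) + J = 4 U + J = J + 4 U$)
$b{\left(-6,3 \right)} \left(K{\left(c \right)} - 204\right) = \left(-6 + 4 \cdot 3\right) \left(6 - 204\right) = \left(-6 + 12\right) \left(6 - 204\right) = 6 \left(-198\right) = -1188$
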